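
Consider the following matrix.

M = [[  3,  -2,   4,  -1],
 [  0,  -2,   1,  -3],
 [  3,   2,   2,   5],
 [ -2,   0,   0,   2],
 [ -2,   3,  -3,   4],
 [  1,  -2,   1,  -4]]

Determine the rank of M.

3

Row reduce to echelon form.
R3 ← R3 − R1: [0, 4, -2, 6]
R4 ← R4 + (2/3)·R1: [0, -4/3, 8/3, 4/3]
R5 ← R5 + (2/3)·R1: [0, 5/3, -1/3, 10/3]
R6 ← R6 − (1/3)·R1: [0, -4/3, -1/3, -11/3]
R3 ← R3 + (2)·R2: [0, 0, 0, 0]
R4 ← R4 − (2/3)·R2: [0, 0, 2, 10/3]
R5 ← R5 + (5/6)·R2: [0, 0, 1/2, 5/6]
R6 ← R6 − (2/3)·R2: [0, 0, -1, -5/3]
Swap R3 ↔ R4
R5 ← R5 − (1/4)·R3: [0, 0, 0, 0]
R6 ← R6 + (1/2)·R3: [0, 0, 0, 0]
Echelon form has 3 nonzero rows, so rank(M) = 3.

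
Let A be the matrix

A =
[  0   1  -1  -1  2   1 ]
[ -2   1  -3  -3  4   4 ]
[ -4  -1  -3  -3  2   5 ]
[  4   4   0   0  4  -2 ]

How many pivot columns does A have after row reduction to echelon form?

Row reduce to echelon form.
Swap R1 ↔ R2
R3 ← R3 − (2)·R1: [0, -3, 3, 3, -6, -3]
R4 ← R4 + (2)·R1: [0, 6, -6, -6, 12, 6]
R3 ← R3 + (3)·R2: [0, 0, 0, 0, 0, 0]
R4 ← R4 − (6)·R2: [0, 0, 0, 0, 0, 0]
Echelon form has 2 nonzero rows, so rank(A) = 2.
Each nonzero row contributes one pivot column: 2 pivot columns.

2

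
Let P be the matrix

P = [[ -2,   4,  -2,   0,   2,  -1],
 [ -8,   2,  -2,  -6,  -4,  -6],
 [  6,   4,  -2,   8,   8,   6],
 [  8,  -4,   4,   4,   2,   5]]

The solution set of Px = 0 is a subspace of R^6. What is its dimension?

3

Row reduce to echelon form.
R2 ← R2 − (4)·R1: [0, -14, 6, -6, -12, -2]
R3 ← R3 + (3)·R1: [0, 16, -8, 8, 14, 3]
R4 ← R4 + (4)·R1: [0, 12, -4, 4, 10, 1]
R3 ← R3 + (8/7)·R2: [0, 0, -8/7, 8/7, 2/7, 5/7]
R4 ← R4 + (6/7)·R2: [0, 0, 8/7, -8/7, -2/7, -5/7]
R4 ← R4 + R3: [0, 0, 0, 0, 0, 0]
3 nonzero rows, so rank(P) = 3.
P has 6 columns; by rank–nullity, nullity = 6 − 3 = 3.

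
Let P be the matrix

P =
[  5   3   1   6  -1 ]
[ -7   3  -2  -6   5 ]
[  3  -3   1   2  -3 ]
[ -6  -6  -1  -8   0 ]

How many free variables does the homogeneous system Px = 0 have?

3

Row reduce to echelon form.
R2 ← R2 + (7/5)·R1: [0, 36/5, -3/5, 12/5, 18/5]
R3 ← R3 − (3/5)·R1: [0, -24/5, 2/5, -8/5, -12/5]
R4 ← R4 + (6/5)·R1: [0, -12/5, 1/5, -4/5, -6/5]
R3 ← R3 + (2/3)·R2: [0, 0, 0, 0, 0]
R4 ← R4 + (1/3)·R2: [0, 0, 0, 0, 0]
2 nonzero rows, so rank(P) = 2.
P has 5 columns; by rank–nullity, nullity = 5 − 2 = 3.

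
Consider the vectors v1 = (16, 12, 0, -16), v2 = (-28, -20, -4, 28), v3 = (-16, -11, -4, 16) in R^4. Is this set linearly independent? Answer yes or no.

Form the matrix with these vectors as rows and row reduce.
R2 ← R2 + (7/4)·R1: [0, 1, -4, 0]
R3 ← R3 + R1: [0, 1, -4, 0]
R3 ← R3 − R2: [0, 0, 0, 0]
2 nonzero rows, so the 3 vectors span a space of dimension 2.
Since 2 < 3, the vectors are linearly dependent.

no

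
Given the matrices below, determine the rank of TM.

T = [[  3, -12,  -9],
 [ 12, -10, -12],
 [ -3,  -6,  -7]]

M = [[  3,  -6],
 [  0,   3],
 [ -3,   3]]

2

First compute TM:
[[ 36, -81],
 [ 72, -138],
 [ 12, -21]]
Now row reduce the product.
R2 ← R2 − (2)·R1: [0, 24]
R3 ← R3 − (1/3)·R1: [0, 6]
R3 ← R3 − (1/4)·R2: [0, 0]
2 nonzero rows, so rank(TM) = 2.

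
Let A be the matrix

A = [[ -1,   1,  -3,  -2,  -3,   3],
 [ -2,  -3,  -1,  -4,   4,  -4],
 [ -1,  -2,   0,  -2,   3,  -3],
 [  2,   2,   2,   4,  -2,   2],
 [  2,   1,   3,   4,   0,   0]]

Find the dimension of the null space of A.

Row reduce to echelon form.
R2 ← R2 − (2)·R1: [0, -5, 5, 0, 10, -10]
R3 ← R3 − R1: [0, -3, 3, 0, 6, -6]
R4 ← R4 + (2)·R1: [0, 4, -4, 0, -8, 8]
R5 ← R5 + (2)·R1: [0, 3, -3, 0, -6, 6]
R3 ← R3 − (3/5)·R2: [0, 0, 0, 0, 0, 0]
R4 ← R4 + (4/5)·R2: [0, 0, 0, 0, 0, 0]
R5 ← R5 + (3/5)·R2: [0, 0, 0, 0, 0, 0]
2 nonzero rows, so rank(A) = 2.
A has 6 columns; by rank–nullity, nullity = 6 − 2 = 4.

4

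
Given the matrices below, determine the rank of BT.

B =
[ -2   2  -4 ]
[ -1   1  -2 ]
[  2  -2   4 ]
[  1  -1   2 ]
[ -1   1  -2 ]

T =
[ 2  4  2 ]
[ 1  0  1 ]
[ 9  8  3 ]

First compute BT:
[[-38, -40, -14],
 [-19, -20,  -7],
 [ 38,  40,  14],
 [ 19,  20,   7],
 [-19, -20,  -7]]
Now row reduce the product.
R2 ← R2 − (1/2)·R1: [0, 0, 0]
R3 ← R3 + R1: [0, 0, 0]
R4 ← R4 + (1/2)·R1: [0, 0, 0]
R5 ← R5 − (1/2)·R1: [0, 0, 0]
1 nonzero row, so rank(BT) = 1.

1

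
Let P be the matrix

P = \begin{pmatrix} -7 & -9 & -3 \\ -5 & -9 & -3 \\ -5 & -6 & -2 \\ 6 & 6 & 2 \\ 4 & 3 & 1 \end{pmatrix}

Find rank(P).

Row reduce to echelon form.
R2 ← R2 − (5/7)·R1: [0, -18/7, -6/7]
R3 ← R3 − (5/7)·R1: [0, 3/7, 1/7]
R4 ← R4 + (6/7)·R1: [0, -12/7, -4/7]
R5 ← R5 + (4/7)·R1: [0, -15/7, -5/7]
R3 ← R3 + (1/6)·R2: [0, 0, 0]
R4 ← R4 − (2/3)·R2: [0, 0, 0]
R5 ← R5 − (5/6)·R2: [0, 0, 0]
Echelon form has 2 nonzero rows, so rank(P) = 2.

2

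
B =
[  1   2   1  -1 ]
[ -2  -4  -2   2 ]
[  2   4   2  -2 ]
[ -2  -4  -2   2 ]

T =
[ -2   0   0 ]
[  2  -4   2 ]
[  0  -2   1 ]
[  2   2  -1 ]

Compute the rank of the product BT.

First compute BT:
[[  0, -12,   6],
 [  0,  24, -12],
 [  0, -24,  12],
 [  0,  24, -12]]
Now row reduce the product.
R2 ← R2 + (2)·R1: [0, 0, 0]
R3 ← R3 − (2)·R1: [0, 0, 0]
R4 ← R4 + (2)·R1: [0, 0, 0]
1 nonzero row, so rank(BT) = 1.

1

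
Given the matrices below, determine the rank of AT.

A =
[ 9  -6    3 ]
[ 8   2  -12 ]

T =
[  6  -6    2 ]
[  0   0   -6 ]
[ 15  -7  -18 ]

First compute AT:
[[ 99, -75,   0],
 [-132,  36, 220]]
Now row reduce the product.
R2 ← R2 + (4/3)·R1: [0, -64, 220]
2 nonzero rows, so rank(AT) = 2.

2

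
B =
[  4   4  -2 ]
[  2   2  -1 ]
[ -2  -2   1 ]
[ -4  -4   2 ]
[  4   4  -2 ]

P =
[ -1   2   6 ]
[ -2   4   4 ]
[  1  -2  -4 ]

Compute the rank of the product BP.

First compute BP:
[[-14,  28,  48],
 [ -7,  14,  24],
 [  7, -14, -24],
 [ 14, -28, -48],
 [-14,  28,  48]]
Now row reduce the product.
R2 ← R2 − (1/2)·R1: [0, 0, 0]
R3 ← R3 + (1/2)·R1: [0, 0, 0]
R4 ← R4 + R1: [0, 0, 0]
R5 ← R5 − R1: [0, 0, 0]
1 nonzero row, so rank(BP) = 1.

1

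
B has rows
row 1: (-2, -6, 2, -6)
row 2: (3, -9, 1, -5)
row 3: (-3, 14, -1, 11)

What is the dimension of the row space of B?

3

Row reduce to echelon form.
R2 ← R2 + (3/2)·R1: [0, -18, 4, -14]
R3 ← R3 − (3/2)·R1: [0, 23, -4, 20]
R3 ← R3 + (23/18)·R2: [0, 0, 10/9, 19/9]
Echelon form has 3 nonzero rows, so rank(B) = 3.
The row space has dimension equal to the rank: 3.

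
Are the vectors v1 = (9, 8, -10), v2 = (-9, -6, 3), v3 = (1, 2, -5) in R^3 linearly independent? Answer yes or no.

no

Form the matrix with these vectors as rows and row reduce.
R2 ← R2 + R1: [0, 2, -7]
R3 ← R3 − (1/9)·R1: [0, 10/9, -35/9]
R3 ← R3 − (5/9)·R2: [0, 0, 0]
2 nonzero rows, so the 3 vectors span a space of dimension 2.
Since 2 < 3, the vectors are linearly dependent.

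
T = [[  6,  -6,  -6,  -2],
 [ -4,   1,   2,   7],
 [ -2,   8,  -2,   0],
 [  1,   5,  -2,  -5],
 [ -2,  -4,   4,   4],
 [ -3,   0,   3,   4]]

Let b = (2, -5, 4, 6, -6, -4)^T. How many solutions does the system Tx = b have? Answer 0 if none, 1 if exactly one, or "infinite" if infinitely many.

infinite

Row reduce the augmented matrix [T | b].
R2 ← R2 + (2/3)·R1: [0, -3, -2, 17/3, -11/3]
R3 ← R3 + (1/3)·R1: [0, 6, -4, -2/3, 14/3]
R4 ← R4 − (1/6)·R1: [0, 6, -1, -14/3, 17/3]
R5 ← R5 + (1/3)·R1: [0, -6, 2, 10/3, -16/3]
R6 ← R6 + (1/2)·R1: [0, -3, 0, 3, -3]
R3 ← R3 + (2)·R2: [0, 0, -8, 32/3, -8/3]
R4 ← R4 + (2)·R2: [0, 0, -5, 20/3, -5/3]
R5 ← R5 − (2)·R2: [0, 0, 6, -8, 2]
R6 ← R6 − R2: [0, 0, 2, -8/3, 2/3]
R4 ← R4 − (5/8)·R3: [0, 0, 0, 0, 0]
R5 ← R5 + (3/4)·R3: [0, 0, 0, 0, 0]
R6 ← R6 + (1/4)·R3: [0, 0, 0, 0, 0]
The echelon form has 3 nonzero rows, and every pivot lies in the first 4 columns, so rank(T) = rank([T|b]) = 3.
The system is consistent.
rank = 3 < 4 unknowns, so there are infinitely many solutions.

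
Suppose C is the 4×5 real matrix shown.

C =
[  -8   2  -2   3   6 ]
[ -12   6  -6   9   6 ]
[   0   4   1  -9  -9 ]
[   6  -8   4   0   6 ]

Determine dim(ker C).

2

Row reduce to echelon form.
R2 ← R2 − (3/2)·R1: [0, 3, -3, 9/2, -3]
R4 ← R4 + (3/4)·R1: [0, -13/2, 5/2, 9/4, 21/2]
R3 ← R3 − (4/3)·R2: [0, 0, 5, -15, -5]
R4 ← R4 + (13/6)·R2: [0, 0, -4, 12, 4]
R4 ← R4 + (4/5)·R3: [0, 0, 0, 0, 0]
3 nonzero rows, so rank(C) = 3.
C has 5 columns; by rank–nullity, nullity = 5 − 3 = 2.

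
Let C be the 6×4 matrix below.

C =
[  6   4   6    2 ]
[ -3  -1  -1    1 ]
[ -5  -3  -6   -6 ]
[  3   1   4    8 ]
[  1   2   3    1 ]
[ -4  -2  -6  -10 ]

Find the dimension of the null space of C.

Row reduce to echelon form.
R2 ← R2 + (1/2)·R1: [0, 1, 2, 2]
R3 ← R3 + (5/6)·R1: [0, 1/3, -1, -13/3]
R4 ← R4 − (1/2)·R1: [0, -1, 1, 7]
R5 ← R5 − (1/6)·R1: [0, 4/3, 2, 2/3]
R6 ← R6 + (2/3)·R1: [0, 2/3, -2, -26/3]
R3 ← R3 − (1/3)·R2: [0, 0, -5/3, -5]
R4 ← R4 + R2: [0, 0, 3, 9]
R5 ← R5 − (4/3)·R2: [0, 0, -2/3, -2]
R6 ← R6 − (2/3)·R2: [0, 0, -10/3, -10]
R4 ← R4 + (9/5)·R3: [0, 0, 0, 0]
R5 ← R5 − (2/5)·R3: [0, 0, 0, 0]
R6 ← R6 − (2)·R3: [0, 0, 0, 0]
3 nonzero rows, so rank(C) = 3.
C has 4 columns; by rank–nullity, nullity = 4 − 3 = 1.

1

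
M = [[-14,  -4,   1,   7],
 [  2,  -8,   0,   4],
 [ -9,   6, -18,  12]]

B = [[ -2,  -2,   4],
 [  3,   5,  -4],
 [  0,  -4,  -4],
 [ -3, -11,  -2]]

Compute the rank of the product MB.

2

First compute MB:
[[ -5, -73, -58],
 [-40, -88,  32],
 [  0, -12, -12]]
Now row reduce the product.
R2 ← R2 − (8)·R1: [0, 496, 496]
R3 ← R3 + (3/124)·R2: [0, 0, 0]
2 nonzero rows, so rank(MB) = 2.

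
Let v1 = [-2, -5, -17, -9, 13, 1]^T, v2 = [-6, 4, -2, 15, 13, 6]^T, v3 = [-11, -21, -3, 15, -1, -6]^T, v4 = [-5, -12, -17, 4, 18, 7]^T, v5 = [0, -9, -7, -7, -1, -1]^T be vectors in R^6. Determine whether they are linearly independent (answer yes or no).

Form the matrix with these vectors as rows and row reduce.
R2 ← R2 − (3)·R1: [0, 19, 49, 42, -26, 3]
R3 ← R3 − (11/2)·R1: [0, 13/2, 181/2, 129/2, -145/2, -23/2]
R4 ← R4 − (5/2)·R1: [0, 1/2, 51/2, 53/2, -29/2, 9/2]
R3 ← R3 − (13/38)·R2: [0, 0, 1401/19, 1905/38, -2417/38, -238/19]
R4 ← R4 − (1/38)·R2: [0, 0, 460/19, 965/38, -525/38, 84/19]
R5 ← R5 + (9/19)·R2: [0, 0, 308/19, 245/19, -253/19, 8/19]
R4 ← R4 − (460/1401)·R3: [0, 0, 0, 8345/934, 19805/2802, 11956/1401]
R5 ← R5 − (308/1401)·R3: [0, 0, 0, 875/467, 935/1401, 4448/1401]
R5 ← R5 − (350/1669)·R4: [0, 0, 0, 0, -1360/1669, 2312/1669]
5 nonzero rows, so the 5 vectors span a space of dimension 5.
Since 5 = 5, the vectors are linearly independent.

yes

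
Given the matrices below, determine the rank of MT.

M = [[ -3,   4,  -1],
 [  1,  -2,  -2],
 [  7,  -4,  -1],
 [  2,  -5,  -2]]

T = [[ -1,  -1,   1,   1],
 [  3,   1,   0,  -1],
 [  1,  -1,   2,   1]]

First compute MT:
[[ 14,   8,  -5,  -8],
 [ -9,  -1,  -3,   1],
 [-20, -10,   5,  10],
 [-19,  -5,  -2,   5]]
Now row reduce the product.
R2 ← R2 + (9/14)·R1: [0, 29/7, -87/14, -29/7]
R3 ← R3 + (10/7)·R1: [0, 10/7, -15/7, -10/7]
R4 ← R4 + (19/14)·R1: [0, 41/7, -123/14, -41/7]
R3 ← R3 − (10/29)·R2: [0, 0, 0, 0]
R4 ← R4 − (41/29)·R2: [0, 0, 0, 0]
2 nonzero rows, so rank(MT) = 2.

2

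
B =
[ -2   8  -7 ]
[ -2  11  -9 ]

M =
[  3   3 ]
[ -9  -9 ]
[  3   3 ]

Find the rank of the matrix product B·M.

First compute BM:
[[-99, -99],
 [-132, -132]]
Now row reduce the product.
R2 ← R2 − (4/3)·R1: [0, 0]
1 nonzero row, so rank(BM) = 1.

1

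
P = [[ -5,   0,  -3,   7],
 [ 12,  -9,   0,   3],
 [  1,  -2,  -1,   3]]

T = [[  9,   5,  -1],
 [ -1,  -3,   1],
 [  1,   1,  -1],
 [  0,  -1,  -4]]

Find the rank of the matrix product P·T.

First compute PT:
[[-48, -35, -20],
 [117,  84, -33],
 [ 10,   7, -14]]
Now row reduce the product.
R2 ← R2 + (39/16)·R1: [0, -21/16, -327/4]
R3 ← R3 + (5/24)·R1: [0, -7/24, -109/6]
R3 ← R3 − (2/9)·R2: [0, 0, 0]
2 nonzero rows, so rank(PT) = 2.

2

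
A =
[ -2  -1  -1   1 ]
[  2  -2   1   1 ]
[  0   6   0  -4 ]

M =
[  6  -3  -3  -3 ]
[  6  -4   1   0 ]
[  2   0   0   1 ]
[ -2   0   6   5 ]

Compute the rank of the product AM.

2

First compute AM:
[[-22,  10,  11,  10],
 [  0,   2,  -2,   0],
 [ 44, -24, -18, -20]]
Now row reduce the product.
R3 ← R3 + (2)·R1: [0, -4, 4, 0]
R3 ← R3 + (2)·R2: [0, 0, 0, 0]
2 nonzero rows, so rank(AM) = 2.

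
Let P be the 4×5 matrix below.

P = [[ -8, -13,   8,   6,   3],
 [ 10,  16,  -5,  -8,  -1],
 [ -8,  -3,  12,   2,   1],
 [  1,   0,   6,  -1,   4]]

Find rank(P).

3

Row reduce to echelon form.
R2 ← R2 + (5/4)·R1: [0, -1/4, 5, -1/2, 11/4]
R3 ← R3 − R1: [0, 10, 4, -4, -2]
R4 ← R4 + (1/8)·R1: [0, -13/8, 7, -1/4, 35/8]
R3 ← R3 + (40)·R2: [0, 0, 204, -24, 108]
R4 ← R4 − (13/2)·R2: [0, 0, -51/2, 3, -27/2]
R4 ← R4 + (1/8)·R3: [0, 0, 0, 0, 0]
Echelon form has 3 nonzero rows, so rank(P) = 3.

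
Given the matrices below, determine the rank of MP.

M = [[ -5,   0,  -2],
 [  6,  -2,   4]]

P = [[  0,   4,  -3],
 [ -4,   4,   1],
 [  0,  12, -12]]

2

First compute MP:
[[  0, -44,  39],
 [  8,  64, -68]]
Now row reduce the product.
Swap R1 ↔ R2
2 nonzero rows, so rank(MP) = 2.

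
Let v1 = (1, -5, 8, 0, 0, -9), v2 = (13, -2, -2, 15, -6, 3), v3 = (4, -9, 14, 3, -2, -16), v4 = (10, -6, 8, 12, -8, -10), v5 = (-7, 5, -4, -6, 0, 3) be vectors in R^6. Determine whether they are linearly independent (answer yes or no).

no

Form the matrix with these vectors as rows and row reduce.
R2 ← R2 − (13)·R1: [0, 63, -106, 15, -6, 120]
R3 ← R3 − (4)·R1: [0, 11, -18, 3, -2, 20]
R4 ← R4 − (10)·R1: [0, 44, -72, 12, -8, 80]
R5 ← R5 + (7)·R1: [0, -30, 52, -6, 0, -60]
R3 ← R3 − (11/63)·R2: [0, 0, 32/63, 8/21, -20/21, -20/21]
R4 ← R4 − (44/63)·R2: [0, 0, 128/63, 32/21, -80/21, -80/21]
R5 ← R5 + (10/21)·R2: [0, 0, 32/21, 8/7, -20/7, -20/7]
R4 ← R4 − (4)·R3: [0, 0, 0, 0, 0, 0]
R5 ← R5 − (3)·R3: [0, 0, 0, 0, 0, 0]
3 nonzero rows, so the 5 vectors span a space of dimension 3.
Since 3 < 5, the vectors are linearly dependent.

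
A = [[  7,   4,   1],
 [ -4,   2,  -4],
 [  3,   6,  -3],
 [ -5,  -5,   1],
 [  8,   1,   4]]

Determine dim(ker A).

1

Row reduce to echelon form.
R2 ← R2 + (4/7)·R1: [0, 30/7, -24/7]
R3 ← R3 − (3/7)·R1: [0, 30/7, -24/7]
R4 ← R4 + (5/7)·R1: [0, -15/7, 12/7]
R5 ← R5 − (8/7)·R1: [0, -25/7, 20/7]
R3 ← R3 − R2: [0, 0, 0]
R4 ← R4 + (1/2)·R2: [0, 0, 0]
R5 ← R5 + (5/6)·R2: [0, 0, 0]
2 nonzero rows, so rank(A) = 2.
A has 3 columns; by rank–nullity, nullity = 3 − 2 = 1.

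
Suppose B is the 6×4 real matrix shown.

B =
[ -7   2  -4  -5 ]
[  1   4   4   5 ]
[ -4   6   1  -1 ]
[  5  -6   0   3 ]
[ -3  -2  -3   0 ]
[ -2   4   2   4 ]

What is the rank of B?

Row reduce to echelon form.
R2 ← R2 + (1/7)·R1: [0, 30/7, 24/7, 30/7]
R3 ← R3 − (4/7)·R1: [0, 34/7, 23/7, 13/7]
R4 ← R4 + (5/7)·R1: [0, -32/7, -20/7, -4/7]
R5 ← R5 − (3/7)·R1: [0, -20/7, -9/7, 15/7]
R6 ← R6 − (2/7)·R1: [0, 24/7, 22/7, 38/7]
R3 ← R3 − (17/15)·R2: [0, 0, -3/5, -3]
R4 ← R4 + (16/15)·R2: [0, 0, 4/5, 4]
R5 ← R5 + (2/3)·R2: [0, 0, 1, 5]
R6 ← R6 − (4/5)·R2: [0, 0, 2/5, 2]
R4 ← R4 + (4/3)·R3: [0, 0, 0, 0]
R5 ← R5 + (5/3)·R3: [0, 0, 0, 0]
R6 ← R6 + (2/3)·R3: [0, 0, 0, 0]
Echelon form has 3 nonzero rows, so rank(B) = 3.

3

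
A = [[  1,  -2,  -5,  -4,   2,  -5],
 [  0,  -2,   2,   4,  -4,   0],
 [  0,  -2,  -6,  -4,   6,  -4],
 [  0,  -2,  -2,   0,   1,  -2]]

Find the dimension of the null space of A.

Row reduce to echelon form.
R3 ← R3 − R2: [0, 0, -8, -8, 10, -4]
R4 ← R4 − R2: [0, 0, -4, -4, 5, -2]
R4 ← R4 − (1/2)·R3: [0, 0, 0, 0, 0, 0]
3 nonzero rows, so rank(A) = 3.
A has 6 columns; by rank–nullity, nullity = 6 − 3 = 3.

3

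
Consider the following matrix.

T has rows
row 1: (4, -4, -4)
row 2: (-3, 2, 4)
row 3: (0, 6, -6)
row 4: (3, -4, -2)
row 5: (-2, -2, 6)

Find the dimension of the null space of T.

Row reduce to echelon form.
R2 ← R2 + (3/4)·R1: [0, -1, 1]
R4 ← R4 − (3/4)·R1: [0, -1, 1]
R5 ← R5 + (1/2)·R1: [0, -4, 4]
R3 ← R3 + (6)·R2: [0, 0, 0]
R4 ← R4 − R2: [0, 0, 0]
R5 ← R5 − (4)·R2: [0, 0, 0]
2 nonzero rows, so rank(T) = 2.
T has 3 columns; by rank–nullity, nullity = 3 − 2 = 1.

1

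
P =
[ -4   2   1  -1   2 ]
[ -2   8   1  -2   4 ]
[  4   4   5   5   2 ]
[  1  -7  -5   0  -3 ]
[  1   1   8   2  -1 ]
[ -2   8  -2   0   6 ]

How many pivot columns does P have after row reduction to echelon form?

4

Row reduce to echelon form.
R2 ← R2 − (1/2)·R1: [0, 7, 1/2, -3/2, 3]
R3 ← R3 + R1: [0, 6, 6, 4, 4]
R4 ← R4 + (1/4)·R1: [0, -13/2, -19/4, -1/4, -5/2]
R5 ← R5 + (1/4)·R1: [0, 3/2, 33/4, 7/4, -1/2]
R6 ← R6 − (1/2)·R1: [0, 7, -5/2, 1/2, 5]
R3 ← R3 − (6/7)·R2: [0, 0, 39/7, 37/7, 10/7]
R4 ← R4 + (13/14)·R2: [0, 0, -30/7, -23/14, 2/7]
R5 ← R5 − (3/14)·R2: [0, 0, 57/7, 29/14, -8/7]
R6 ← R6 − R2: [0, 0, -3, 2, 2]
R4 ← R4 + (10/13)·R3: [0, 0, 0, 63/26, 18/13]
R5 ← R5 − (19/13)·R3: [0, 0, 0, -147/26, -42/13]
R6 ← R6 + (7/13)·R3: [0, 0, 0, 63/13, 36/13]
R5 ← R5 + (7/3)·R4: [0, 0, 0, 0, 0]
R6 ← R6 − (2)·R4: [0, 0, 0, 0, 0]
Echelon form has 4 nonzero rows, so rank(P) = 4.
Each nonzero row contributes one pivot column: 4 pivot columns.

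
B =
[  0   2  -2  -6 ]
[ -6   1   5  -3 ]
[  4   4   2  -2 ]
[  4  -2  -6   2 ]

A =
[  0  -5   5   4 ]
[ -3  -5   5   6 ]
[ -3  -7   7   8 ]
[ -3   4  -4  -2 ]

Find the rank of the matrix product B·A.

First compute BA:
[[ 18, -20,  20,   8],
 [ -9, -22,  22,  28],
 [-12, -62,  62,  60],
 [ 18,  40, -40, -48]]
Now row reduce the product.
R2 ← R2 + (1/2)·R1: [0, -32, 32, 32]
R3 ← R3 + (2/3)·R1: [0, -226/3, 226/3, 196/3]
R4 ← R4 − R1: [0, 60, -60, -56]
R3 ← R3 − (113/48)·R2: [0, 0, 0, -10]
R4 ← R4 + (15/8)·R2: [0, 0, 0, 4]
R4 ← R4 + (2/5)·R3: [0, 0, 0, 0]
3 nonzero rows, so rank(BA) = 3.

3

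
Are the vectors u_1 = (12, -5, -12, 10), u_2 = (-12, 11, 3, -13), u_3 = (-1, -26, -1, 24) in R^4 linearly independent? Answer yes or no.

Form the matrix with these vectors as rows and row reduce.
R2 ← R2 + R1: [0, 6, -9, -3]
R3 ← R3 + (1/12)·R1: [0, -317/12, -2, 149/6]
R3 ← R3 + (317/72)·R2: [0, 0, -333/8, 93/8]
3 nonzero rows, so the 3 vectors span a space of dimension 3.
Since 3 = 3, the vectors are linearly independent.

yes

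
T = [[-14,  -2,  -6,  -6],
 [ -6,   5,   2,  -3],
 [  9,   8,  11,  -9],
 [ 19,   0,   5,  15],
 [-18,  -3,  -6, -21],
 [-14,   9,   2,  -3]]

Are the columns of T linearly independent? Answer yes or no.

Row reduce T to echelon form.
R2 ← R2 − (3/7)·R1: [0, 41/7, 32/7, -3/7]
R3 ← R3 + (9/14)·R1: [0, 47/7, 50/7, -90/7]
R4 ← R4 + (19/14)·R1: [0, -19/7, -22/7, 48/7]
R5 ← R5 − (9/7)·R1: [0, -3/7, 12/7, -93/7]
R6 ← R6 − R1: [0, 11, 8, 3]
R3 ← R3 − (47/41)·R2: [0, 0, 78/41, -507/41]
R4 ← R4 + (19/41)·R2: [0, 0, -42/41, 273/41]
R5 ← R5 + (3/41)·R2: [0, 0, 84/41, -546/41]
R6 ← R6 − (77/41)·R2: [0, 0, -24/41, 156/41]
R4 ← R4 + (7/13)·R3: [0, 0, 0, 0]
R5 ← R5 − (14/13)·R3: [0, 0, 0, 0]
R6 ← R6 + (4/13)·R3: [0, 0, 0, 0]
3 pivots among 4 columns.
Only 3 < 4 pivot columns, so the columns are linearly dependent.

no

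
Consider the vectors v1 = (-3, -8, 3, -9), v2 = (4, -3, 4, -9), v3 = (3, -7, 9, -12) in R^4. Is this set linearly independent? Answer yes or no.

Form the matrix with these vectors as rows and row reduce.
R2 ← R2 + (4/3)·R1: [0, -41/3, 8, -21]
R3 ← R3 + R1: [0, -15, 12, -21]
R3 ← R3 − (45/41)·R2: [0, 0, 132/41, 84/41]
3 nonzero rows, so the 3 vectors span a space of dimension 3.
Since 3 = 3, the vectors are linearly independent.

yes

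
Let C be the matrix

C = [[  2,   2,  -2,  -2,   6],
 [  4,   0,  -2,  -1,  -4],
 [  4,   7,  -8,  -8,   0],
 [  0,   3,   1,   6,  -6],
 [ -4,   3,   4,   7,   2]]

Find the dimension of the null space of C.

Row reduce to echelon form.
R2 ← R2 − (2)·R1: [0, -4, 2, 3, -16]
R3 ← R3 − (2)·R1: [0, 3, -4, -4, -12]
R5 ← R5 + (2)·R1: [0, 7, 0, 3, 14]
R3 ← R3 + (3/4)·R2: [0, 0, -5/2, -7/4, -24]
R4 ← R4 + (3/4)·R2: [0, 0, 5/2, 33/4, -18]
R5 ← R5 + (7/4)·R2: [0, 0, 7/2, 33/4, -14]
R4 ← R4 + R3: [0, 0, 0, 13/2, -42]
R5 ← R5 + (7/5)·R3: [0, 0, 0, 29/5, -238/5]
R5 ← R5 − (58/65)·R4: [0, 0, 0, 0, -658/65]
5 nonzero rows, so rank(C) = 5.
C has 5 columns; by rank–nullity, nullity = 5 − 5 = 0.

0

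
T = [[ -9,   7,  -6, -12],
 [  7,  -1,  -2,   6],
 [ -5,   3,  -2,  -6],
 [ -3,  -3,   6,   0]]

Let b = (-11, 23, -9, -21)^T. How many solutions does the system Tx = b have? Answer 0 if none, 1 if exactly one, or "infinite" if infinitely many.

Row reduce the augmented matrix [T | b].
R2 ← R2 + (7/9)·R1: [0, 40/9, -20/3, -10/3, 130/9]
R3 ← R3 − (5/9)·R1: [0, -8/9, 4/3, 2/3, -26/9]
R4 ← R4 − (1/3)·R1: [0, -16/3, 8, 4, -52/3]
R3 ← R3 + (1/5)·R2: [0, 0, 0, 0, 0]
R4 ← R4 + (6/5)·R2: [0, 0, 0, 0, 0]
The echelon form has 2 nonzero rows, and every pivot lies in the first 4 columns, so rank(T) = rank([T|b]) = 2.
The system is consistent.
rank = 2 < 4 unknowns, so there are infinitely many solutions.

infinite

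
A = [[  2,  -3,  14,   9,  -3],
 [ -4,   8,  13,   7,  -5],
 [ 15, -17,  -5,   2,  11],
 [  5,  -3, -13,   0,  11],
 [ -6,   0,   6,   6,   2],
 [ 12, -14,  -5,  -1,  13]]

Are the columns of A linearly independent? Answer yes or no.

Row reduce A to echelon form.
R2 ← R2 + (2)·R1: [0, 2, 41, 25, -11]
R3 ← R3 − (15/2)·R1: [0, 11/2, -110, -131/2, 67/2]
R4 ← R4 − (5/2)·R1: [0, 9/2, -48, -45/2, 37/2]
R5 ← R5 + (3)·R1: [0, -9, 48, 33, -7]
R6 ← R6 − (6)·R1: [0, 4, -89, -55, 31]
R3 ← R3 − (11/4)·R2: [0, 0, -891/4, -537/4, 255/4]
R4 ← R4 − (9/4)·R2: [0, 0, -561/4, -315/4, 173/4]
R5 ← R5 + (9/2)·R2: [0, 0, 465/2, 291/2, -113/2]
R6 ← R6 − (2)·R2: [0, 0, -171, -105, 53]
R4 ← R4 − (17/27)·R3: [0, 0, 0, 52/9, 28/9]
R5 ← R5 + (310/297)·R3: [0, 0, 0, 532/99, 994/99]
R6 ← R6 − (76/99)·R3: [0, 0, 0, -64/33, 134/33]
R5 ← R5 − (133/143)·R4: [0, 0, 0, 0, 1022/143]
R6 ← R6 + (48/143)·R4: [0, 0, 0, 0, 730/143]
R6 ← R6 − (5/7)·R5: [0, 0, 0, 0, 0]
5 pivots among 5 columns.
Every column is a pivot column, so the columns are linearly independent.

yes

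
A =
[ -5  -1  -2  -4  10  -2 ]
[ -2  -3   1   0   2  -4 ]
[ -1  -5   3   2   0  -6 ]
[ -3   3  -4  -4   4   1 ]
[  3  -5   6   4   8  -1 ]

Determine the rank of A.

4

Row reduce to echelon form.
R2 ← R2 − (2/5)·R1: [0, -13/5, 9/5, 8/5, -2, -16/5]
R3 ← R3 − (1/5)·R1: [0, -24/5, 17/5, 14/5, -2, -28/5]
R4 ← R4 − (3/5)·R1: [0, 18/5, -14/5, -8/5, -2, 11/5]
R5 ← R5 + (3/5)·R1: [0, -28/5, 24/5, 8/5, 14, -11/5]
R3 ← R3 − (24/13)·R2: [0, 0, 1/13, -2/13, 22/13, 4/13]
R4 ← R4 + (18/13)·R2: [0, 0, -4/13, 8/13, -62/13, -29/13]
R5 ← R5 − (28/13)·R2: [0, 0, 12/13, -24/13, 238/13, 61/13]
R4 ← R4 + (4)·R3: [0, 0, 0, 0, 2, -1]
R5 ← R5 − (12)·R3: [0, 0, 0, 0, -2, 1]
R5 ← R5 + R4: [0, 0, 0, 0, 0, 0]
Echelon form has 4 nonzero rows, so rank(A) = 4.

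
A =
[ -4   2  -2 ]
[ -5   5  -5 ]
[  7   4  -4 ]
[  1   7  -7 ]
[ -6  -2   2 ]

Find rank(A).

2

Row reduce to echelon form.
R2 ← R2 − (5/4)·R1: [0, 5/2, -5/2]
R3 ← R3 + (7/4)·R1: [0, 15/2, -15/2]
R4 ← R4 + (1/4)·R1: [0, 15/2, -15/2]
R5 ← R5 − (3/2)·R1: [0, -5, 5]
R3 ← R3 − (3)·R2: [0, 0, 0]
R4 ← R4 − (3)·R2: [0, 0, 0]
R5 ← R5 + (2)·R2: [0, 0, 0]
Echelon form has 2 nonzero rows, so rank(A) = 2.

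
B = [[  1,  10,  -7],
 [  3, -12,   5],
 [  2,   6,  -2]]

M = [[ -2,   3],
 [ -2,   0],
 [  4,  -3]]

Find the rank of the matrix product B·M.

First compute BM:
[[-50,  24],
 [ 38,  -6],
 [-24,  12]]
Now row reduce the product.
R2 ← R2 + (19/25)·R1: [0, 306/25]
R3 ← R3 − (12/25)·R1: [0, 12/25]
R3 ← R3 − (2/51)·R2: [0, 0]
2 nonzero rows, so rank(BM) = 2.

2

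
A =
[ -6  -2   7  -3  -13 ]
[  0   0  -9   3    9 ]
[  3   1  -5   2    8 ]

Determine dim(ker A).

3

Row reduce to echelon form.
R3 ← R3 + (1/2)·R1: [0, 0, -3/2, 1/2, 3/2]
R3 ← R3 − (1/6)·R2: [0, 0, 0, 0, 0]
2 nonzero rows, so rank(A) = 2.
A has 5 columns; by rank–nullity, nullity = 5 − 2 = 3.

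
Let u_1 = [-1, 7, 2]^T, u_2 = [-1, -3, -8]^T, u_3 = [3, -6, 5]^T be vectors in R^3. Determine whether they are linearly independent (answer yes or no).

Form the matrix with these vectors as rows and row reduce.
R2 ← R2 − R1: [0, -10, -10]
R3 ← R3 + (3)·R1: [0, 15, 11]
R3 ← R3 + (3/2)·R2: [0, 0, -4]
3 nonzero rows, so the 3 vectors span a space of dimension 3.
Since 3 = 3, the vectors are linearly independent.

yes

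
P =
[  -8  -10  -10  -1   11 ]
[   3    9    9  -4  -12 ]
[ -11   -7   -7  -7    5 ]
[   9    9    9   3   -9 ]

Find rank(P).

Row reduce to echelon form.
R2 ← R2 + (3/8)·R1: [0, 21/4, 21/4, -35/8, -63/8]
R3 ← R3 − (11/8)·R1: [0, 27/4, 27/4, -45/8, -81/8]
R4 ← R4 + (9/8)·R1: [0, -9/4, -9/4, 15/8, 27/8]
R3 ← R3 − (9/7)·R2: [0, 0, 0, 0, 0]
R4 ← R4 + (3/7)·R2: [0, 0, 0, 0, 0]
Echelon form has 2 nonzero rows, so rank(P) = 2.

2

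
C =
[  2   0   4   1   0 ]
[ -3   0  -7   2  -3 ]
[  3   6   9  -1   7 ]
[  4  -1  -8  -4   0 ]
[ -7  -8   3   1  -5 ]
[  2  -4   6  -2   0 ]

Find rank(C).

Row reduce to echelon form.
R2 ← R2 + (3/2)·R1: [0, 0, -1, 7/2, -3]
R3 ← R3 − (3/2)·R1: [0, 6, 3, -5/2, 7]
R4 ← R4 − (2)·R1: [0, -1, -16, -6, 0]
R5 ← R5 + (7/2)·R1: [0, -8, 17, 9/2, -5]
R6 ← R6 − R1: [0, -4, 2, -3, 0]
Swap R2 ↔ R3
R4 ← R4 + (1/6)·R2: [0, 0, -31/2, -77/12, 7/6]
R5 ← R5 + (4/3)·R2: [0, 0, 21, 7/6, 13/3]
R6 ← R6 + (2/3)·R2: [0, 0, 4, -14/3, 14/3]
R4 ← R4 − (31/2)·R3: [0, 0, 0, -182/3, 143/3]
R5 ← R5 + (21)·R3: [0, 0, 0, 224/3, -176/3]
R6 ← R6 + (4)·R3: [0, 0, 0, 28/3, -22/3]
R5 ← R5 + (16/13)·R4: [0, 0, 0, 0, 0]
R6 ← R6 + (2/13)·R4: [0, 0, 0, 0, 0]
Echelon form has 4 nonzero rows, so rank(C) = 4.

4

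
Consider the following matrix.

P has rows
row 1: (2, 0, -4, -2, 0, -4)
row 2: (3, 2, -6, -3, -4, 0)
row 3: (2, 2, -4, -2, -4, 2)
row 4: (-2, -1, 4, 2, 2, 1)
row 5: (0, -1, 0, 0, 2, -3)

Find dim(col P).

Row reduce to echelon form.
R2 ← R2 − (3/2)·R1: [0, 2, 0, 0, -4, 6]
R3 ← R3 − R1: [0, 2, 0, 0, -4, 6]
R4 ← R4 + R1: [0, -1, 0, 0, 2, -3]
R3 ← R3 − R2: [0, 0, 0, 0, 0, 0]
R4 ← R4 + (1/2)·R2: [0, 0, 0, 0, 0, 0]
R5 ← R5 + (1/2)·R2: [0, 0, 0, 0, 0, 0]
Echelon form has 2 nonzero rows, so rank(P) = 2.
The column space has dimension equal to the rank: 2.

2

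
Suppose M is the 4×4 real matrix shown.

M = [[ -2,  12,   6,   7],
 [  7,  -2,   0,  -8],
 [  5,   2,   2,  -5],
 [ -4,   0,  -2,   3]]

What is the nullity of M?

Row reduce to echelon form.
R2 ← R2 + (7/2)·R1: [0, 40, 21, 33/2]
R3 ← R3 + (5/2)·R1: [0, 32, 17, 25/2]
R4 ← R4 − (2)·R1: [0, -24, -14, -11]
R3 ← R3 − (4/5)·R2: [0, 0, 1/5, -7/10]
R4 ← R4 + (3/5)·R2: [0, 0, -7/5, -11/10]
R4 ← R4 + (7)·R3: [0, 0, 0, -6]
4 nonzero rows, so rank(M) = 4.
M has 4 columns; by rank–nullity, nullity = 4 − 4 = 0.

0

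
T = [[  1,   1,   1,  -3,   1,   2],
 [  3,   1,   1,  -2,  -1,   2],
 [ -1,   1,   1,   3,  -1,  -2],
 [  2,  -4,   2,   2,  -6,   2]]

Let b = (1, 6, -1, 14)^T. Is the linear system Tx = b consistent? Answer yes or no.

yes

Row reduce the augmented matrix [T | b].
R2 ← R2 − (3)·R1: [0, -2, -2, 7, -4, -4, 3]
R3 ← R3 + R1: [0, 2, 2, 0, 0, 0, 0]
R4 ← R4 − (2)·R1: [0, -6, 0, 8, -8, -2, 12]
R3 ← R3 + R2: [0, 0, 0, 7, -4, -4, 3]
R4 ← R4 − (3)·R2: [0, 0, 6, -13, 4, 10, 3]
Swap R3 ↔ R4
The echelon form has 4 nonzero rows, and every pivot lies in the first 6 columns, so rank(T) = rank([T|b]) = 4.
The system is consistent.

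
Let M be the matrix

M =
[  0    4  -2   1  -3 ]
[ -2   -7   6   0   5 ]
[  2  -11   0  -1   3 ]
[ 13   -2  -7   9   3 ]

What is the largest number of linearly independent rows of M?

Row reduce to echelon form.
Swap R1 ↔ R2
R3 ← R3 + R1: [0, -18, 6, -1, 8]
R4 ← R4 + (13/2)·R1: [0, -95/2, 32, 9, 71/2]
R3 ← R3 + (9/2)·R2: [0, 0, -3, 7/2, -11/2]
R4 ← R4 + (95/8)·R2: [0, 0, 33/4, 167/8, -1/8]
R4 ← R4 + (11/4)·R3: [0, 0, 0, 61/2, -61/4]
Echelon form has 4 nonzero rows, so rank(M) = 4.
The rank gives the maximum number of linearly independent rows: 4.

4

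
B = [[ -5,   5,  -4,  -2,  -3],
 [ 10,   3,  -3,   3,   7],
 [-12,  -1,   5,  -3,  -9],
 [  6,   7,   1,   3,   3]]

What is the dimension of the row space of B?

3

Row reduce to echelon form.
R2 ← R2 + (2)·R1: [0, 13, -11, -1, 1]
R3 ← R3 − (12/5)·R1: [0, -13, 73/5, 9/5, -9/5]
R4 ← R4 + (6/5)·R1: [0, 13, -19/5, 3/5, -3/5]
R3 ← R3 + R2: [0, 0, 18/5, 4/5, -4/5]
R4 ← R4 − R2: [0, 0, 36/5, 8/5, -8/5]
R4 ← R4 − (2)·R3: [0, 0, 0, 0, 0]
Echelon form has 3 nonzero rows, so rank(B) = 3.
The row space has dimension equal to the rank: 3.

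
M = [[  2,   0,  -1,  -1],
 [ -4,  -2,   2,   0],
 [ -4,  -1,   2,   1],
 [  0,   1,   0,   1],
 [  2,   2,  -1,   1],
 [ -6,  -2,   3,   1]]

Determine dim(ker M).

Row reduce to echelon form.
R2 ← R2 + (2)·R1: [0, -2, 0, -2]
R3 ← R3 + (2)·R1: [0, -1, 0, -1]
R5 ← R5 − R1: [0, 2, 0, 2]
R6 ← R6 + (3)·R1: [0, -2, 0, -2]
R3 ← R3 − (1/2)·R2: [0, 0, 0, 0]
R4 ← R4 + (1/2)·R2: [0, 0, 0, 0]
R5 ← R5 + R2: [0, 0, 0, 0]
R6 ← R6 − R2: [0, 0, 0, 0]
2 nonzero rows, so rank(M) = 2.
M has 4 columns; by rank–nullity, nullity = 4 − 2 = 2.

2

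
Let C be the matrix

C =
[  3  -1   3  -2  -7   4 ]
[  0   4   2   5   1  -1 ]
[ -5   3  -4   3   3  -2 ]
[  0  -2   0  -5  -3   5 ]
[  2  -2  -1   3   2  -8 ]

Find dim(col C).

Row reduce to echelon form.
R3 ← R3 + (5/3)·R1: [0, 4/3, 1, -1/3, -26/3, 14/3]
R5 ← R5 − (2/3)·R1: [0, -4/3, -3, 13/3, 20/3, -32/3]
R3 ← R3 − (1/3)·R2: [0, 0, 1/3, -2, -9, 5]
R4 ← R4 + (1/2)·R2: [0, 0, 1, -5/2, -5/2, 9/2]
R5 ← R5 + (1/3)·R2: [0, 0, -7/3, 6, 7, -11]
R4 ← R4 − (3)·R3: [0, 0, 0, 7/2, 49/2, -21/2]
R5 ← R5 + (7)·R3: [0, 0, 0, -8, -56, 24]
R5 ← R5 + (16/7)·R4: [0, 0, 0, 0, 0, 0]
Echelon form has 4 nonzero rows, so rank(C) = 4.
The column space has dimension equal to the rank: 4.

4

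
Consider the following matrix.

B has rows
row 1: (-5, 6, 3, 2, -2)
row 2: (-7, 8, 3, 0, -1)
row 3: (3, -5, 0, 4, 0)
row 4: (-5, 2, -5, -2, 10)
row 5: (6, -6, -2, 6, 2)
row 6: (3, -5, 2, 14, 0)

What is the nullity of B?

0

Row reduce to echelon form.
R2 ← R2 − (7/5)·R1: [0, -2/5, -6/5, -14/5, 9/5]
R3 ← R3 + (3/5)·R1: [0, -7/5, 9/5, 26/5, -6/5]
R4 ← R4 − R1: [0, -4, -8, -4, 12]
R5 ← R5 + (6/5)·R1: [0, 6/5, 8/5, 42/5, -2/5]
R6 ← R6 + (3/5)·R1: [0, -7/5, 19/5, 76/5, -6/5]
R3 ← R3 − (7/2)·R2: [0, 0, 6, 15, -15/2]
R4 ← R4 − (10)·R2: [0, 0, 4, 24, -6]
R5 ← R5 + (3)·R2: [0, 0, -2, 0, 5]
R6 ← R6 − (7/2)·R2: [0, 0, 8, 25, -15/2]
R4 ← R4 − (2/3)·R3: [0, 0, 0, 14, -1]
R5 ← R5 + (1/3)·R3: [0, 0, 0, 5, 5/2]
R6 ← R6 − (4/3)·R3: [0, 0, 0, 5, 5/2]
R5 ← R5 − (5/14)·R4: [0, 0, 0, 0, 20/7]
R6 ← R6 − (5/14)·R4: [0, 0, 0, 0, 20/7]
R6 ← R6 − R5: [0, 0, 0, 0, 0]
5 nonzero rows, so rank(B) = 5.
B has 5 columns; by rank–nullity, nullity = 5 − 5 = 0.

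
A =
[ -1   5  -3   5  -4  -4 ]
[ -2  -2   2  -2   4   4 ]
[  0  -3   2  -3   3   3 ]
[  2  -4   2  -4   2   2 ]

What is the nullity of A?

4

Row reduce to echelon form.
R2 ← R2 − (2)·R1: [0, -12, 8, -12, 12, 12]
R4 ← R4 + (2)·R1: [0, 6, -4, 6, -6, -6]
R3 ← R3 − (1/4)·R2: [0, 0, 0, 0, 0, 0]
R4 ← R4 + (1/2)·R2: [0, 0, 0, 0, 0, 0]
2 nonzero rows, so rank(A) = 2.
A has 6 columns; by rank–nullity, nullity = 6 − 2 = 4.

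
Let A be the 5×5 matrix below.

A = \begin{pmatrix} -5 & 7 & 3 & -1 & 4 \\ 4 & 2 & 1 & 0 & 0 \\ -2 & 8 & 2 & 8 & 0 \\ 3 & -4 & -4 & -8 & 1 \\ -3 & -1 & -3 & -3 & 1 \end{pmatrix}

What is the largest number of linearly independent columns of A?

Row reduce to echelon form.
R2 ← R2 + (4/5)·R1: [0, 38/5, 17/5, -4/5, 16/5]
R3 ← R3 − (2/5)·R1: [0, 26/5, 4/5, 42/5, -8/5]
R4 ← R4 + (3/5)·R1: [0, 1/5, -11/5, -43/5, 17/5]
R5 ← R5 − (3/5)·R1: [0, -26/5, -24/5, -12/5, -7/5]
R3 ← R3 − (13/19)·R2: [0, 0, -29/19, 170/19, -72/19]
R4 ← R4 − (1/38)·R2: [0, 0, -87/38, -163/19, 63/19]
R5 ← R5 + (13/19)·R2: [0, 0, -47/19, -56/19, 15/19]
R4 ← R4 − (3/2)·R3: [0, 0, 0, -22, 9]
R5 ← R5 − (47/29)·R3: [0, 0, 0, -506/29, 201/29]
R5 ← R5 − (23/29)·R4: [0, 0, 0, 0, -6/29]
Echelon form has 5 nonzero rows, so rank(A) = 5.
The rank gives the maximum number of linearly independent columns: 5.

5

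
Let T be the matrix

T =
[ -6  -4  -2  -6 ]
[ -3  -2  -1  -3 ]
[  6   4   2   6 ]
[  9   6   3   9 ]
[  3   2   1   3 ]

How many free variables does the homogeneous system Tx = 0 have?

Row reduce to echelon form.
R2 ← R2 − (1/2)·R1: [0, 0, 0, 0]
R3 ← R3 + R1: [0, 0, 0, 0]
R4 ← R4 + (3/2)·R1: [0, 0, 0, 0]
R5 ← R5 + (1/2)·R1: [0, 0, 0, 0]
1 nonzero row, so rank(T) = 1.
T has 4 columns; by rank–nullity, nullity = 4 − 1 = 3.

3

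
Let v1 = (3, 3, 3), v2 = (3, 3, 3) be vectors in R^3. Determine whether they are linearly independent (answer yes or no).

Form the matrix with these vectors as rows and row reduce.
R2 ← R2 − R1: [0, 0, 0]
1 nonzero row, so the 2 vectors span a space of dimension 1.
Since 1 < 2, the vectors are linearly dependent.

no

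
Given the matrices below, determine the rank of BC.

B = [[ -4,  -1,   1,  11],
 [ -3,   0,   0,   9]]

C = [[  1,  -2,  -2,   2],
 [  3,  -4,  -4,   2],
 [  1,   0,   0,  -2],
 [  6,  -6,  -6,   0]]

First compute BC:
[[ 60, -54, -54, -12],
 [ 51, -48, -48,  -6]]
Now row reduce the product.
R2 ← R2 − (17/20)·R1: [0, -21/10, -21/10, 21/5]
2 nonzero rows, so rank(BC) = 2.

2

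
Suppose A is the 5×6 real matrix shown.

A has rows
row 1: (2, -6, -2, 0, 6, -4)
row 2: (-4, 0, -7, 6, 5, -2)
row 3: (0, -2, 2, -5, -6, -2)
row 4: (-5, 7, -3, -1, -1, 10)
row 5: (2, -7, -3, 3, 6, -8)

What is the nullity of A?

1

Row reduce to echelon form.
R2 ← R2 + (2)·R1: [0, -12, -11, 6, 17, -10]
R4 ← R4 + (5/2)·R1: [0, -8, -8, -1, 14, 0]
R5 ← R5 − R1: [0, -1, -1, 3, 0, -4]
R3 ← R3 − (1/6)·R2: [0, 0, 23/6, -6, -53/6, -1/3]
R4 ← R4 − (2/3)·R2: [0, 0, -2/3, -5, 8/3, 20/3]
R5 ← R5 − (1/12)·R2: [0, 0, -1/12, 5/2, -17/12, -19/6]
R4 ← R4 + (4/23)·R3: [0, 0, 0, -139/23, 26/23, 152/23]
R5 ← R5 + (1/46)·R3: [0, 0, 0, 109/46, -37/23, -73/23]
R5 ← R5 + (109/278)·R4: [0, 0, 0, 0, -162/139, -81/139]
5 nonzero rows, so rank(A) = 5.
A has 6 columns; by rank–nullity, nullity = 6 − 5 = 1.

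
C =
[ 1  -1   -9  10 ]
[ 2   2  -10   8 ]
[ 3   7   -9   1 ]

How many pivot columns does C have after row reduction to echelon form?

Row reduce to echelon form.
R2 ← R2 − (2)·R1: [0, 4, 8, -12]
R3 ← R3 − (3)·R1: [0, 10, 18, -29]
R3 ← R3 − (5/2)·R2: [0, 0, -2, 1]
Echelon form has 3 nonzero rows, so rank(C) = 3.
Each nonzero row contributes one pivot column: 3 pivot columns.

3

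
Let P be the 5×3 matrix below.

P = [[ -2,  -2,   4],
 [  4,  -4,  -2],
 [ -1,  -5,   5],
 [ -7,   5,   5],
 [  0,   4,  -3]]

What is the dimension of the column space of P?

2

Row reduce to echelon form.
R2 ← R2 + (2)·R1: [0, -8, 6]
R3 ← R3 − (1/2)·R1: [0, -4, 3]
R4 ← R4 − (7/2)·R1: [0, 12, -9]
R3 ← R3 − (1/2)·R2: [0, 0, 0]
R4 ← R4 + (3/2)·R2: [0, 0, 0]
R5 ← R5 + (1/2)·R2: [0, 0, 0]
Echelon form has 2 nonzero rows, so rank(P) = 2.
The column space has dimension equal to the rank: 2.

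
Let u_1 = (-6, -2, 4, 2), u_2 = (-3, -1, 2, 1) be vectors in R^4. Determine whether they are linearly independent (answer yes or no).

Form the matrix with these vectors as rows and row reduce.
R2 ← R2 − (1/2)·R1: [0, 0, 0, 0]
1 nonzero row, so the 2 vectors span a space of dimension 1.
Since 1 < 2, the vectors are linearly dependent.

no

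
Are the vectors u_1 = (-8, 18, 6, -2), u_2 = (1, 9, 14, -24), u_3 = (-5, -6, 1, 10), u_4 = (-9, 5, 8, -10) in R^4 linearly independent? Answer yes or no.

yes

Form the matrix with these vectors as rows and row reduce.
R2 ← R2 + (1/8)·R1: [0, 45/4, 59/4, -97/4]
R3 ← R3 − (5/8)·R1: [0, -69/4, -11/4, 45/4]
R4 ← R4 − (9/8)·R1: [0, -61/4, 5/4, -31/4]
R3 ← R3 + (23/15)·R2: [0, 0, 298/15, -389/15]
R4 ← R4 + (61/45)·R2: [0, 0, 956/45, -1828/45]
R4 ← R4 − (478/447)·R3: [0, 0, 0, -5762/447]
4 nonzero rows, so the 4 vectors span a space of dimension 4.
Since 4 = 4, the vectors are linearly independent.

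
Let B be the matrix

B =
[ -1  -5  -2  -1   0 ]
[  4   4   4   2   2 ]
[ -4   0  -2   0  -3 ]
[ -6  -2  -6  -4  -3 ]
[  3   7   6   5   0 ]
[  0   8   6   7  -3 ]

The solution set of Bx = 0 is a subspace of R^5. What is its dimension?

Row reduce to echelon form.
R2 ← R2 + (4)·R1: [0, -16, -4, -2, 2]
R3 ← R3 − (4)·R1: [0, 20, 6, 4, -3]
R4 ← R4 − (6)·R1: [0, 28, 6, 2, -3]
R5 ← R5 + (3)·R1: [0, -8, 0, 2, 0]
R3 ← R3 + (5/4)·R2: [0, 0, 1, 3/2, -1/2]
R4 ← R4 + (7/4)·R2: [0, 0, -1, -3/2, 1/2]
R5 ← R5 − (1/2)·R2: [0, 0, 2, 3, -1]
R6 ← R6 + (1/2)·R2: [0, 0, 4, 6, -2]
R4 ← R4 + R3: [0, 0, 0, 0, 0]
R5 ← R5 − (2)·R3: [0, 0, 0, 0, 0]
R6 ← R6 − (4)·R3: [0, 0, 0, 0, 0]
3 nonzero rows, so rank(B) = 3.
B has 5 columns; by rank–nullity, nullity = 5 − 3 = 2.

2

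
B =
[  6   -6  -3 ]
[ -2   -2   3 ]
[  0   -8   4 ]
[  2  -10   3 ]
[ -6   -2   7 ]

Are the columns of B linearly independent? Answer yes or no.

Row reduce B to echelon form.
R2 ← R2 + (1/3)·R1: [0, -4, 2]
R4 ← R4 − (1/3)·R1: [0, -8, 4]
R5 ← R5 + R1: [0, -8, 4]
R3 ← R3 − (2)·R2: [0, 0, 0]
R4 ← R4 − (2)·R2: [0, 0, 0]
R5 ← R5 − (2)·R2: [0, 0, 0]
2 pivots among 3 columns.
Only 2 < 3 pivot columns, so the columns are linearly dependent.

no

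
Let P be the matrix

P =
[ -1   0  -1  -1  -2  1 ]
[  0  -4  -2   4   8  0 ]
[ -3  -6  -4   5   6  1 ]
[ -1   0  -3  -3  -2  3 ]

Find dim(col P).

Row reduce to echelon form.
R3 ← R3 − (3)·R1: [0, -6, -1, 8, 12, -2]
R4 ← R4 − R1: [0, 0, -2, -2, 0, 2]
R3 ← R3 − (3/2)·R2: [0, 0, 2, 2, 0, -2]
R4 ← R4 + R3: [0, 0, 0, 0, 0, 0]
Echelon form has 3 nonzero rows, so rank(P) = 3.
The column space has dimension equal to the rank: 3.

3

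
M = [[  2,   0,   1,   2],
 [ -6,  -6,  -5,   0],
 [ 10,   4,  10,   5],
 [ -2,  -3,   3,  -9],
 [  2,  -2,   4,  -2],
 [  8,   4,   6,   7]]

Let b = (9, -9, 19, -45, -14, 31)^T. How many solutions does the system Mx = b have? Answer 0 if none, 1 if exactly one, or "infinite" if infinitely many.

1

Row reduce the augmented matrix [M | b].
R2 ← R2 + (3)·R1: [0, -6, -2, 6, 18]
R3 ← R3 − (5)·R1: [0, 4, 5, -5, -26]
R4 ← R4 + R1: [0, -3, 4, -7, -36]
R5 ← R5 − R1: [0, -2, 3, -4, -23]
R6 ← R6 − (4)·R1: [0, 4, 2, -1, -5]
R3 ← R3 + (2/3)·R2: [0, 0, 11/3, -1, -14]
R4 ← R4 − (1/2)·R2: [0, 0, 5, -10, -45]
R5 ← R5 − (1/3)·R2: [0, 0, 11/3, -6, -29]
R6 ← R6 + (2/3)·R2: [0, 0, 2/3, 3, 7]
R4 ← R4 − (15/11)·R3: [0, 0, 0, -95/11, -285/11]
R5 ← R5 − R3: [0, 0, 0, -5, -15]
R6 ← R6 − (2/11)·R3: [0, 0, 0, 35/11, 105/11]
R5 ← R5 − (11/19)·R4: [0, 0, 0, 0, 0]
R6 ← R6 + (7/19)·R4: [0, 0, 0, 0, 0]
The echelon form has 4 nonzero rows, and every pivot lies in the first 4 columns, so rank(M) = rank([M|b]) = 4.
The system is consistent.
rank = 4 = number of unknowns, so the solution is unique.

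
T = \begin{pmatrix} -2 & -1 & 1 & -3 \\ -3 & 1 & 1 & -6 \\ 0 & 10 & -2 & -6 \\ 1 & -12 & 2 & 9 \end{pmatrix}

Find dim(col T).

2

Row reduce to echelon form.
R2 ← R2 − (3/2)·R1: [0, 5/2, -1/2, -3/2]
R4 ← R4 + (1/2)·R1: [0, -25/2, 5/2, 15/2]
R3 ← R3 − (4)·R2: [0, 0, 0, 0]
R4 ← R4 + (5)·R2: [0, 0, 0, 0]
Echelon form has 2 nonzero rows, so rank(T) = 2.
The column space has dimension equal to the rank: 2.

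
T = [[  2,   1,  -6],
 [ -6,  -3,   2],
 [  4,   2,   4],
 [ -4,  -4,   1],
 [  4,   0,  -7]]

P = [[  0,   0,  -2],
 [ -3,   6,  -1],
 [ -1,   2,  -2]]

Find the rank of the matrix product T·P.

First compute TP:
[[  3,  -6,   7],
 [  7, -14,  11],
 [-10,  20, -18],
 [ 11, -22,  10],
 [  7, -14,   6]]
Now row reduce the product.
R2 ← R2 − (7/3)·R1: [0, 0, -16/3]
R3 ← R3 + (10/3)·R1: [0, 0, 16/3]
R4 ← R4 − (11/3)·R1: [0, 0, -47/3]
R5 ← R5 − (7/3)·R1: [0, 0, -31/3]
R3 ← R3 + R2: [0, 0, 0]
R4 ← R4 − (47/16)·R2: [0, 0, 0]
R5 ← R5 − (31/16)·R2: [0, 0, 0]
2 nonzero rows, so rank(TP) = 2.

2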